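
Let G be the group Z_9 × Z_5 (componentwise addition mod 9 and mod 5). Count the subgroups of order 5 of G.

1

|G| = 45 and 5 | 45, so subgroups of order 5 are possible by Lagrange.
The subgroups of order 5 are: {(0,0), (0,1), (0,2), (0,3), (0,4)}.
So G has 1 subgroup of order 5.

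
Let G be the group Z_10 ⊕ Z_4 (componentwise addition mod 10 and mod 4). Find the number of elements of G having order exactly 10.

An element (a,b) has order lcm(ord(a), ord(b)); count pairs with lcm equal to 10.
Enumerating gives 12 such elements.

12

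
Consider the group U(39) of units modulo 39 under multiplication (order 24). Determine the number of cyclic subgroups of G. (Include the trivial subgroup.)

12

A cyclic subgroup of order d is generated by each of its φ(d) elements of order d, so the cyclic subgroups of order d number (#elements of order d)/φ(d).
Cyclic subgroups by order — order 1: 1; order 2: 3; order 3: 1; order 4: 2; order 6: 3; order 12: 2.
Total: 12.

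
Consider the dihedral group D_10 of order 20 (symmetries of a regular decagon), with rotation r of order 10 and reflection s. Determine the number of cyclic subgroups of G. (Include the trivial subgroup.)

14

Each element a generates a cyclic subgroup ⟨a⟩; distinct elements may generate the same one (a cyclic group of order d has φ(d) generators).
Cyclic subgroups by order — order 1: 1; order 2: 11; order 5: 1; order 10: 1.
Total: 14.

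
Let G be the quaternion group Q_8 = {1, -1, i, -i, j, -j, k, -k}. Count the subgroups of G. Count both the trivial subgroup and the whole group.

|G| = 8, so by Lagrange every subgroup order divides 8. Divisors: 1, 2, 4, 8.
Subgroups by order — order 1: 1; order 2: 1; order 4: 3; order 8: 1.
Total: 1 + 1 + 3 + 1 = 6.

6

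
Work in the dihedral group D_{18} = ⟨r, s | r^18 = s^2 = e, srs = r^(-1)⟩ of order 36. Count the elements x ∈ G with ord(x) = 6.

The elements of order 6 are: r^3, r^15.
That's 2.

2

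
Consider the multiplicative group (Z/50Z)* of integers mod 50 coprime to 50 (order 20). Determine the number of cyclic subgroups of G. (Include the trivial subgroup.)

6

Each element a generates a cyclic subgroup ⟨a⟩; distinct elements may generate the same one (a cyclic group of order d has φ(d) generators).
Cyclic subgroups by order — order 1: 1; order 2: 1; order 4: 1; order 5: 1; order 10: 1; order 20: 1.
Total: 6.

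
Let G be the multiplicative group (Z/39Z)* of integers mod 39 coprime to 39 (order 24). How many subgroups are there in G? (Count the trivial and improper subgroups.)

16

|G| = 24, so by Lagrange every subgroup order divides 24. Divisors: 1, 2, 3, 4, 6, 8, 12, 24.
Subgroups by order — order 1: 1; order 2: 3; order 3: 1; order 4: 3; order 6: 3; order 8: 1; order 12: 3; order 24: 1.
Total: 1 + 3 + 1 + 3 + 3 + 1 + 3 + 1 = 16.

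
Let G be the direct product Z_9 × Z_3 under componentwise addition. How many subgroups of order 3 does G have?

|G| = 27 and 3 | 27, so subgroups of order 3 are possible by Lagrange.
The subgroups of order 3 are: {(0,0), (0,1), (0,2)}; {(0,0), (3,0), (6,0)}; {(0,0), (3,1), (6,2)}; {(0,0), (3,2), (6,1)}.
So G has 4 subgroups of order 3.

4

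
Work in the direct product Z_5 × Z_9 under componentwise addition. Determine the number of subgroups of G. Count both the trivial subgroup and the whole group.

6

|G| = 45, so by Lagrange every subgroup order divides 45. Divisors: 1, 3, 5, 9, 15, 45.
Subgroups by order — order 1: 1; order 3: 1; order 5: 1; order 9: 1; order 15: 1; order 45: 1.
Total: 1 + 1 + 1 + 1 + 1 + 1 = 6.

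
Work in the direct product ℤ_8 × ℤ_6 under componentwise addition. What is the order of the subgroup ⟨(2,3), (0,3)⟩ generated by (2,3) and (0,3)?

|⟨(2,3)⟩| = 4 and |⟨(0,3)⟩| = 2, so |H| is a multiple of lcm(4, 2) = 4 and divides |G| = 48.
Closing under the operation: H = {(0,0), (0,3), (2,0), (2,3), (4,0), (4,3), (6,0), (6,3)}, so |H| = 8.

8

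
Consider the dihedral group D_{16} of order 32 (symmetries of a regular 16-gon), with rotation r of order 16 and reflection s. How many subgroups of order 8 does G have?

5

|G| = 32 and 8 | 32, so subgroups of order 8 are possible by Lagrange.
The subgroups of order 8 are: {e, r^2, r^4, r^6, r^8, r^10, r^12, r^14}; {e, r^4, r^8, r^12, r^2s, r^6s, r^10s, r^14s}; {e, r^4, r^8, r^12, r^3s, r^7s, r^11s, r^15s}; {e, r^4, r^8, r^12, s, r^4s, r^8s, r^12s}; … (5 in all).
So G has 5 subgroups of order 8.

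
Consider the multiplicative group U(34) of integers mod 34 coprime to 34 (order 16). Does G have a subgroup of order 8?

Yes

8 | 16. A subgroup of order 8 is {1, 9, 13, 15, 19, 21, 25, 33}.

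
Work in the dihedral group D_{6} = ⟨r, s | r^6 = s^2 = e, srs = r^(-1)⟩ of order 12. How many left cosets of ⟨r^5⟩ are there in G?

|⟨r^5⟩| = 6 and |G| = 12.
By Lagrange, [G : H] = |G|/|H| = 12/6 = 2.

2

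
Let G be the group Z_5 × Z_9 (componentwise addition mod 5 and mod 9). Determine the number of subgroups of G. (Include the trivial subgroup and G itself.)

6

|G| = 45, so by Lagrange every subgroup order divides 45. Divisors: 1, 3, 5, 9, 15, 45.
Subgroups by order — order 1: 1; order 3: 1; order 5: 1; order 9: 1; order 15: 1; order 45: 1.
Total: 1 + 1 + 1 + 1 + 1 + 1 = 6.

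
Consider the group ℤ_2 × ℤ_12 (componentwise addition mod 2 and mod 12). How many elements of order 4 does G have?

An element (a,b) has order lcm(ord(a), ord(b)); count pairs with lcm equal to 4.
Enumerating gives 4 such elements.

4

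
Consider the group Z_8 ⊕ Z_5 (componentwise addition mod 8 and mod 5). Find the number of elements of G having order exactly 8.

An element (a,b) has order lcm(ord(a), ord(b)); count pairs with lcm equal to 8.
Enumerating gives 4 such elements.

4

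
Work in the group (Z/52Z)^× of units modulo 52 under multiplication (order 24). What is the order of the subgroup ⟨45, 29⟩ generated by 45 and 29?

12

|⟨45⟩| = 12 and |⟨29⟩| = 3, so |H| is a multiple of lcm(12, 3) = 12 and divides |G| = 24.
Closing under the operation: H = {1, 5, 9, 17, 21, 25, 29, 33, 37, 41, 45, 49}, so |H| = 12.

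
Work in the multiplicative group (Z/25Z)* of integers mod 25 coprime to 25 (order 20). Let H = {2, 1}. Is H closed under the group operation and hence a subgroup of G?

2 ∈ H but its inverse 13 ∉ H, so H is not a subgroup.

No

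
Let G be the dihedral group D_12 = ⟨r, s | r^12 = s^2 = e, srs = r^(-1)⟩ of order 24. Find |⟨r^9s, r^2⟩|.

12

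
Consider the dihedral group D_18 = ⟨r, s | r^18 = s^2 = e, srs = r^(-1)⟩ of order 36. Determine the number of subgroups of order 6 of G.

7

|G| = 36 and 6 | 36, so subgroups of order 6 are possible by Lagrange.
The subgroups of order 6 are: {e, r^6, r^12, r^4s, r^10s, r^16s}; {e, r^6, r^12, r^5s, r^11s, r^17s}; {e, r^6, r^12, s, r^6s, r^12s}; {e, r^6, r^12, rs, r^7s, r^13s}; … (7 in all).
So G has 7 subgroups of order 6.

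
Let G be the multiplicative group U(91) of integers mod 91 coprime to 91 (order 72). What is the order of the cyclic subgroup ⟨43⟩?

6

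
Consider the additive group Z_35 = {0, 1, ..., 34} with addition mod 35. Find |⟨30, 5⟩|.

|⟨30⟩| = 7 and |⟨5⟩| = 7, so |H| is a multiple of lcm(7, 7) = 7 and divides |G| = 35.
Closing under the operation: H = {0, 5, 10, 15, 20, 25, 30}, so |H| = 7.

7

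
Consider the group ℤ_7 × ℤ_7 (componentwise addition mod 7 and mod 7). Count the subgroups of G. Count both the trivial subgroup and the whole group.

|G| = 49, so by Lagrange every subgroup order divides 49. Divisors: 1, 7, 49.
Subgroups by order — order 1: 1; order 7: 8; order 49: 1.
Total: 1 + 8 + 1 = 10.

10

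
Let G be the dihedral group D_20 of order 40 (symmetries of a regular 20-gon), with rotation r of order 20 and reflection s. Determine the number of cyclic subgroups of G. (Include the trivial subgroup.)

26

A cyclic subgroup of order d is generated by each of its φ(d) elements of order d, so the cyclic subgroups of order d number (#elements of order d)/φ(d).
Cyclic subgroups by order — order 1: 1; order 2: 21; order 4: 1; order 5: 1; order 10: 1; order 20: 1.
Total: 26.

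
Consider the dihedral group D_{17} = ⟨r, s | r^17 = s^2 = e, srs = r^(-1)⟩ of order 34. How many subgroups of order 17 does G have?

|G| = 34 and 17 | 34, so subgroups of order 17 are possible by Lagrange.
The subgroups of order 17 are: {e, r, r^2, r^3, r^4, r^5, r^6, r^7, r^8, r^9, r^10, r^11, r^12, r^13, r^14, r^15, r^16}.
So G has 1 subgroup of order 17.

1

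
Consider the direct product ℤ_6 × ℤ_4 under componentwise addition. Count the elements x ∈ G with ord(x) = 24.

An element (a,b) has order lcm(ord(a), ord(b)); count pairs with lcm equal to 24.
Enumerating gives 0 such elements.

0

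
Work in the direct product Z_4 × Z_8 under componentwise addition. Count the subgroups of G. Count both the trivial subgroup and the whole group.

|G| = 32, so by Lagrange every subgroup order divides 32. Divisors: 1, 2, 4, 8, 16, 32.
Subgroups by order — order 1: 1; order 2: 3; order 4: 7; order 8: 7; order 16: 3; order 32: 1.
Total: 1 + 3 + 7 + 7 + 3 + 1 = 22.

22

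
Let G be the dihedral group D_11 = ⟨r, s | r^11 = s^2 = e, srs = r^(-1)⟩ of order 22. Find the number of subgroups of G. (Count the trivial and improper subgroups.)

|G| = 22, so by Lagrange every subgroup order divides 22. Divisors: 1, 2, 11, 22.
Subgroups by order — order 1: 1; order 2: 11; order 11: 1; order 22: 1.
Total: 1 + 11 + 1 + 1 = 14.

14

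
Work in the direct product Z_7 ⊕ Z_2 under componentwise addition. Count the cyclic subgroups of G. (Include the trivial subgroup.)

Each element a generates a cyclic subgroup ⟨a⟩; distinct elements may generate the same one (a cyclic group of order d has φ(d) generators).
Cyclic subgroups by order — order 1: 1; order 2: 1; order 7: 1; order 14: 1.
Total: 4.

4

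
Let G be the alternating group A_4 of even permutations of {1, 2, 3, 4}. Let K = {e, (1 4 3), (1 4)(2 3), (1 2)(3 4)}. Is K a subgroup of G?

(1 4 3) ∈ K but its inverse (1 3 4) ∉ K, so K is not a subgroup.

No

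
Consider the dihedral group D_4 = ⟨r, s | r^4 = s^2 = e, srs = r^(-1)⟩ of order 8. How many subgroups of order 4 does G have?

3

|G| = 8 and 4 | 8, so subgroups of order 4 are possible by Lagrange.
The subgroups of order 4 are: {e, r, r^2, r^3}; {e, r^2, s, r^2s}; {e, r^2, rs, r^3s}.
So G has 3 subgroups of order 4.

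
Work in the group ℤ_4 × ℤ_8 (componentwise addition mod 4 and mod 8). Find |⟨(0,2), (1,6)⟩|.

16

|⟨(0,2)⟩| = 4 and |⟨(1,6)⟩| = 4, so |H| is a multiple of lcm(4, 4) = 4 and divides |G| = 32.
Closing under the operation: H = {(0,0), (0,2), (0,4), (0,6), (1,0), (1,2), (1,4), (1,6), (2,0), (2,2), (2,4), (2,6), (3,0), (3,2), (3,4), (3,6)}, so |H| = 16.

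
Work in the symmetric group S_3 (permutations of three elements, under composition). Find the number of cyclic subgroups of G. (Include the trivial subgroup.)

Each element a generates a cyclic subgroup ⟨a⟩; distinct elements may generate the same one (a cyclic group of order d has φ(d) generators).
Cyclic subgroups by order — order 1: 1; order 2: 3; order 3: 1.
Total: 5.

5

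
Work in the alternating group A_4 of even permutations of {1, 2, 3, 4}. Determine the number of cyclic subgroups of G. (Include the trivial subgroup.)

8

Each element a generates a cyclic subgroup ⟨a⟩; distinct elements may generate the same one (a cyclic group of order d has φ(d) generators).
Cyclic subgroups by order — order 1: 1; order 2: 3; order 3: 4.
Total: 8.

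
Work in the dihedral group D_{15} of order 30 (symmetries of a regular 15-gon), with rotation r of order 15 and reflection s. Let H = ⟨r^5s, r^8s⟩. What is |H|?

10

|⟨r^5s⟩| = 2 and |⟨r^8s⟩| = 2, so |H| is a multiple of lcm(2, 2) = 2 and divides |G| = 30.
Closing under the operation: H = {e, r^3, r^6, r^9, r^12, r^2s, r^5s, r^8s, r^11s, r^14s}, so |H| = 10.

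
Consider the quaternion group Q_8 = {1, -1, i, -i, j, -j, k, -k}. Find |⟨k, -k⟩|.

|⟨k⟩| = 4 and |⟨-k⟩| = 4, so |H| is a multiple of lcm(4, 4) = 4 and divides |G| = 8.
Closing under the operation: H = {1, -1, k, -k}, so |H| = 4.

4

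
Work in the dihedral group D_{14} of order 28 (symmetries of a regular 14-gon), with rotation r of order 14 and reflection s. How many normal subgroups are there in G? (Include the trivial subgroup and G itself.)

7

G has 28 subgroups. Checking conjugation-invariance by order — order 1: 1/1 normal; order 2: 1/15 normal; order 4: 0/7 normal; order 7: 1/1 normal; order 14: 3/3 normal; order 28: 1/1 normal.
Total normal subgroups: 7.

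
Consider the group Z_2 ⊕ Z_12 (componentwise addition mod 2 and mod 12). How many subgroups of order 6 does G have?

|G| = 24 and 6 | 24, so subgroups of order 6 are possible by Lagrange.
The subgroups of order 6 are: {(0,0), (0,2), (0,4), (0,6), (0,8), (0,10)}; {(0,0), (0,4), (0,8), (1,0), (1,4), (1,8)}; {(0,0), (0,4), (0,8), (1,2), (1,6), (1,10)}.
So G has 3 subgroups of order 6.

3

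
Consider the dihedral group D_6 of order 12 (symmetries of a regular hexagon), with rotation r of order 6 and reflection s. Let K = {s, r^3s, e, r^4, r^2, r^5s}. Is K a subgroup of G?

No

Closure fails: s · r^4 = r^2s ∉ K. So K is not a subgroup.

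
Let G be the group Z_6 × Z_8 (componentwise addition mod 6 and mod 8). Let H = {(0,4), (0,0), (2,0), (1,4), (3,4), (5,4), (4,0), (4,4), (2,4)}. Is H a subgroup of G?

|H| = 9 does not divide |G| = 48, so by Lagrange H is not a subgroup.

No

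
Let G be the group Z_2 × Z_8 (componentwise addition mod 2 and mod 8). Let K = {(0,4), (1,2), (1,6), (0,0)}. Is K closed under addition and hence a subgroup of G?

Yes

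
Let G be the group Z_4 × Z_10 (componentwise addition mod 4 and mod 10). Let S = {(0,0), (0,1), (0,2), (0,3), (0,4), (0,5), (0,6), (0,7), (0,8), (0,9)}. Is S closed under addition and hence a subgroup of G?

|S| = 10 divides |G| = 40, consistent with Lagrange.
S contains the identity, every element's inverse is in S, and S is closed under +: it is a subgroup.
In fact S = ⟨(0,1)⟩.

Yes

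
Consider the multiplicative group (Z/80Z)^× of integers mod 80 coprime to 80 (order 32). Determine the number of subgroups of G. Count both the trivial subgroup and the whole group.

|G| = 32, so by Lagrange every subgroup order divides 32. Divisors: 1, 2, 4, 8, 16, 32.
Subgroups by order — order 1: 1; order 2: 7; order 4: 19; order 8: 19; order 16: 7; order 32: 1.
Total: 1 + 7 + 19 + 19 + 7 + 1 = 54.

54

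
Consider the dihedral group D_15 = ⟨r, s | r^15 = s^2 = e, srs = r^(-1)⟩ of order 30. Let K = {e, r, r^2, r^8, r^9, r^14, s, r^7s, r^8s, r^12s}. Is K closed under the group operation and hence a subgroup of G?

No

r^9 ∈ K but its inverse r^6 ∉ K, so K is not a subgroup.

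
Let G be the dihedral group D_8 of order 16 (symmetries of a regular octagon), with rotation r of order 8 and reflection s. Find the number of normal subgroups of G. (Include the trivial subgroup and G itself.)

7

G has 19 subgroups. Checking conjugation-invariance by order — order 1: 1/1 normal; order 2: 1/9 normal; order 4: 1/5 normal; order 8: 3/3 normal; order 16: 1/1 normal.
Total normal subgroups: 7.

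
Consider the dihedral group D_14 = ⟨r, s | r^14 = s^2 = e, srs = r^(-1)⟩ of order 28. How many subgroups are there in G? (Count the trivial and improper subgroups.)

28

|G| = 28, so by Lagrange every subgroup order divides 28. Divisors: 1, 2, 4, 7, 14, 28.
Subgroups by order — order 1: 1; order 2: 15; order 4: 7; order 7: 1; order 14: 3; order 28: 1.
Total: 1 + 15 + 7 + 1 + 3 + 1 = 28.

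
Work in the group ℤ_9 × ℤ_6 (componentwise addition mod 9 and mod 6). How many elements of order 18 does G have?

An element (a,b) has order lcm(ord(a), ord(b)); count pairs with lcm equal to 18.
Enumerating gives 18 such elements.

18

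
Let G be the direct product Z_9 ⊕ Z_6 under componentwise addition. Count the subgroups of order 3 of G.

|G| = 54 and 3 | 54, so subgroups of order 3 are possible by Lagrange.
The subgroups of order 3 are: {(0,0), (0,2), (0,4)}; {(0,0), (3,0), (6,0)}; {(0,0), (3,2), (6,4)}; {(0,0), (3,4), (6,2)}.
So G has 4 subgroups of order 3.

4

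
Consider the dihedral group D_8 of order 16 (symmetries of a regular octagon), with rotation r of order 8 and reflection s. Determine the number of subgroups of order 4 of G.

|G| = 16 and 4 | 16, so subgroups of order 4 are possible by Lagrange.
The subgroups of order 4 are: {e, r^2, r^4, r^6}; {e, r^4, r^2s, r^6s}; {e, r^4, r^3s, r^7s}; {e, r^4, s, r^4s}; … (5 in all).
So G has 5 subgroups of order 4.

5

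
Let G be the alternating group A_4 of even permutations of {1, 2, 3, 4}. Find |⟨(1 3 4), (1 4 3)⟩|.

|⟨(1 3 4)⟩| = 3 and |⟨(1 4 3)⟩| = 3, so |H| is a multiple of lcm(3, 3) = 3 and divides |G| = 12.
Closing under the operation: H = {e, (1 3 4), (1 4 3)}, so |H| = 3.

3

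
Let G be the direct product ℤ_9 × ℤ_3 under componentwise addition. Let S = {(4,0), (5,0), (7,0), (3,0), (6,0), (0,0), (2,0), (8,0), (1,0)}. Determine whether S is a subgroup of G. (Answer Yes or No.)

Yes

|S| = 9 divides |G| = 27, consistent with Lagrange.
S contains the identity, every element's inverse is in S, and S is closed under +: it is a subgroup.
In fact S = ⟨(4,0)⟩.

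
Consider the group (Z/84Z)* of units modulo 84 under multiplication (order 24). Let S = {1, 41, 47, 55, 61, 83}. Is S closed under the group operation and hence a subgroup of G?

No

61 ∈ S but its inverse 73 ∉ S, so S is not a subgroup.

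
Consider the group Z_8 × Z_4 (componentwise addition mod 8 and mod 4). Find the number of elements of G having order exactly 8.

16

An element (a,b) has order lcm(ord(a), ord(b)); count pairs with lcm equal to 8.
Enumerating gives 16 such elements.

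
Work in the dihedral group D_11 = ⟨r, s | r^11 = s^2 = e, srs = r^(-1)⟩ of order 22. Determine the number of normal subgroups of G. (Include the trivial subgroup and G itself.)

3

G has 14 subgroups. Checking conjugation-invariance by order — order 1: 1/1 normal; order 2: 0/11 normal; order 11: 1/1 normal; order 22: 1/1 normal.
Total normal subgroups: 3.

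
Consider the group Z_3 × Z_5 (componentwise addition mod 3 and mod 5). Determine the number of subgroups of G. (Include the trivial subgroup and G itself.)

|G| = 15, so by Lagrange every subgroup order divides 15. Divisors: 1, 3, 5, 15.
Subgroups by order — order 1: 1; order 3: 1; order 5: 1; order 15: 1.
Total: 1 + 1 + 1 + 1 = 4.

4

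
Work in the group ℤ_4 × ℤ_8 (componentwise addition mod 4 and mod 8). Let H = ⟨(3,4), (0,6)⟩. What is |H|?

16

|⟨(3,4)⟩| = 4 and |⟨(0,6)⟩| = 4, so |H| is a multiple of lcm(4, 4) = 4 and divides |G| = 32.
Closing under the operation: H = {(0,0), (0,2), (0,4), (0,6), (1,0), (1,2), (1,4), (1,6), (2,0), (2,2), (2,4), (2,6), (3,0), (3,2), (3,4), (3,6)}, so |H| = 16.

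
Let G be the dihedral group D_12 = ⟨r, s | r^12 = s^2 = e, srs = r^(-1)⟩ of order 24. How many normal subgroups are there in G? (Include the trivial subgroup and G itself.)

G has 34 subgroups. Checking conjugation-invariance by order — order 1: 1/1 normal; order 2: 1/13 normal; order 3: 1/1 normal; order 4: 1/7 normal; order 6: 1/5 normal; order 8: 0/3 normal; order 12: 3/3 normal; order 24: 1/1 normal.
Total normal subgroups: 9.

9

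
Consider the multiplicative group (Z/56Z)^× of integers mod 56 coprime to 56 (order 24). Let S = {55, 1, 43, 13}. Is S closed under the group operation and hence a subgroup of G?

Yes

|S| = 4 divides |G| = 24, consistent with Lagrange.
S contains the identity, every element's inverse is in S, and S is closed under ·: it is a subgroup.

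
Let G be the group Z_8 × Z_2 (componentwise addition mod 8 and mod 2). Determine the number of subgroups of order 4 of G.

3

|G| = 16 and 4 | 16, so subgroups of order 4 are possible by Lagrange.
The subgroups of order 4 are: {(0,0), (0,1), (4,0), (4,1)}; {(0,0), (2,0), (4,0), (6,0)}; {(0,0), (2,1), (4,0), (6,1)}.
So G has 3 subgroups of order 4.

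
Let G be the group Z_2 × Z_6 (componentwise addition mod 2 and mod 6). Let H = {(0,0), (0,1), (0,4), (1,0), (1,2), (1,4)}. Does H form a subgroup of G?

(0,1) ∈ H but its inverse (0,5) ∉ H, so H is not a subgroup.

No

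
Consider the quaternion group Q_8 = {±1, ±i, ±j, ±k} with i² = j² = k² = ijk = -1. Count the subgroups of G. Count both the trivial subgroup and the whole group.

6

|G| = 8, so by Lagrange every subgroup order divides 8. Divisors: 1, 2, 4, 8.
Subgroups by order — order 1: 1; order 2: 1; order 4: 3; order 8: 1.
Total: 1 + 1 + 3 + 1 = 6.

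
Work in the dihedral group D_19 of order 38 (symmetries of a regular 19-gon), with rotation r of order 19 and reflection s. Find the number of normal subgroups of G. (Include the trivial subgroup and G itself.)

3

G has 22 subgroups. Checking conjugation-invariance by order — order 1: 1/1 normal; order 2: 0/19 normal; order 19: 1/1 normal; order 38: 1/1 normal.
Total normal subgroups: 3.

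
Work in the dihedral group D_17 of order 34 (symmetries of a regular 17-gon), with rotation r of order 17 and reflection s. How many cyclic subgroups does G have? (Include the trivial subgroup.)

19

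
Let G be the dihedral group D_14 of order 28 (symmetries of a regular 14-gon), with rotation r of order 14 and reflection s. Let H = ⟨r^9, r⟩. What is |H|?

|⟨r^9⟩| = 14 and |⟨r⟩| = 14, so |H| is a multiple of lcm(14, 14) = 14 and divides |G| = 28.
Closing under the operation: H = {e, r, r^2, r^3, r^4, r^5, r^6, r^7, r^8, r^9, r^10, r^11, r^12, r^13}, so |H| = 14.

14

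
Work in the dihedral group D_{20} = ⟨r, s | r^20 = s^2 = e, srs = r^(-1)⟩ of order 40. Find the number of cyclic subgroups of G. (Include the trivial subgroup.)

Each element a generates a cyclic subgroup ⟨a⟩; distinct elements may generate the same one (a cyclic group of order d has φ(d) generators).
Cyclic subgroups by order — order 1: 1; order 2: 21; order 4: 1; order 5: 1; order 10: 1; order 20: 1.
Total: 26.

26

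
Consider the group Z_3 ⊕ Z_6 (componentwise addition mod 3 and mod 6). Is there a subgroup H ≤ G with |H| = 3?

3 | 18. A subgroup of order 3 is {(0,0), (0,2), (0,4)}.

Yes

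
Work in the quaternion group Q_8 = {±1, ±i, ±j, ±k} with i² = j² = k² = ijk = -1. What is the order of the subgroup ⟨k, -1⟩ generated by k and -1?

|⟨k⟩| = 4 and |⟨-1⟩| = 2, so |H| is a multiple of lcm(4, 2) = 4 and divides |G| = 8.
Closing under the operation: H = {1, -1, k, -k}, so |H| = 4.

4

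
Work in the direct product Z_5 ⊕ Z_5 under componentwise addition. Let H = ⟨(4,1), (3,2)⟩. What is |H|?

5

|⟨(4,1)⟩| = 5 and |⟨(3,2)⟩| = 5, so |H| is a multiple of lcm(5, 5) = 5 and divides |G| = 25.
Closing under the operation: H = {(0,0), (1,4), (2,3), (3,2), (4,1)}, so |H| = 5.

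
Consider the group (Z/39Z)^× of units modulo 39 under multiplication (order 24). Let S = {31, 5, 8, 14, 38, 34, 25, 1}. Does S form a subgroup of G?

Yes

|S| = 8 divides |G| = 24, consistent with Lagrange.
S contains the identity, every element's inverse is in S, and S is closed under ·: it is a subgroup.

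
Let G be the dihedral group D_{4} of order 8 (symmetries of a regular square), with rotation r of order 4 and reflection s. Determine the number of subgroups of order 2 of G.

5

|G| = 8 and 2 | 8, so subgroups of order 2 are possible by Lagrange.
The subgroups of order 2 are: {e, r^2}; {e, r^2s}; {e, r^3s}; {e, rs}; … (5 in all).
So G has 5 subgroups of order 2.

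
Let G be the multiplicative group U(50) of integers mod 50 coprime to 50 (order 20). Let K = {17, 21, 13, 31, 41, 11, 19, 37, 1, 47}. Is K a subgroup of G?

No

37 ∈ K but its inverse 23 ∉ K, so K is not a subgroup.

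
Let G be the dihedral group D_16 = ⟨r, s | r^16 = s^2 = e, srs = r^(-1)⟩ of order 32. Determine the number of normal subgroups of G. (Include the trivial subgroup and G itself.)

G has 36 subgroups. Checking conjugation-invariance by order — order 1: 1/1 normal; order 2: 1/17 normal; order 4: 1/9 normal; order 8: 1/5 normal; order 16: 3/3 normal; order 32: 1/1 normal.
Total normal subgroups: 8.

8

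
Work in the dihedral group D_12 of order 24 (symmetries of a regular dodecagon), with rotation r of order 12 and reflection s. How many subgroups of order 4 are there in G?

7

|G| = 24 and 4 | 24, so subgroups of order 4 are possible by Lagrange.
The subgroups of order 4 are: {e, r^6, r^4s, r^10s}; {e, r^6, r^5s, r^11s}; {e, r^6, r^2s, r^8s}; {e, r^3, r^6, r^9}; … (7 in all).
So G has 7 subgroups of order 4.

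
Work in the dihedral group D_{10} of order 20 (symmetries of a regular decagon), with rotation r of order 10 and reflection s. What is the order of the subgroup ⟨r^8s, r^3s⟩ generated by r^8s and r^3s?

4

|⟨r^8s⟩| = 2 and |⟨r^3s⟩| = 2, so |H| is a multiple of lcm(2, 2) = 2 and divides |G| = 20.
Closing under the operation: H = {e, r^5, r^3s, r^8s}, so |H| = 4.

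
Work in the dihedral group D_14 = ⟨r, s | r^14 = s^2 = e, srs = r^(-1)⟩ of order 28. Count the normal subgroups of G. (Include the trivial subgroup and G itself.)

G has 28 subgroups. Checking conjugation-invariance by order — order 1: 1/1 normal; order 2: 1/15 normal; order 4: 0/7 normal; order 7: 1/1 normal; order 14: 3/3 normal; order 28: 1/1 normal.
Total normal subgroups: 7.

7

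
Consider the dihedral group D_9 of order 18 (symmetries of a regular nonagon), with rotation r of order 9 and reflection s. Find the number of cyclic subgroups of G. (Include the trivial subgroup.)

12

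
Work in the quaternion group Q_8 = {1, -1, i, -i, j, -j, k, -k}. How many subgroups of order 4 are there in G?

3

|G| = 8 and 4 | 8, so subgroups of order 4 are possible by Lagrange.
The subgroups of order 4 are: {1, -1, i, -i}; {1, -1, j, -j}; {1, -1, k, -k}.
So G has 3 subgroups of order 4.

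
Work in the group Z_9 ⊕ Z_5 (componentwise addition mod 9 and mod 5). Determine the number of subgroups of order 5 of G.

1

|G| = 45 and 5 | 45, so subgroups of order 5 are possible by Lagrange.
The subgroups of order 5 are: {(0,0), (0,1), (0,2), (0,3), (0,4)}.
So G has 1 subgroup of order 5.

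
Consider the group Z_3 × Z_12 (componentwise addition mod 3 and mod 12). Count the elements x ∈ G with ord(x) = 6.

An element (a,b) has order lcm(ord(a), ord(b)); count pairs with lcm equal to 6.
Enumerating gives 8 such elements.

8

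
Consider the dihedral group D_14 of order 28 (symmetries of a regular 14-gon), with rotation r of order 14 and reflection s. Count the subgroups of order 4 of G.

7

|G| = 28 and 4 | 28, so subgroups of order 4 are possible by Lagrange.
The subgroups of order 4 are: {e, r^7, r^3s, r^10s}; {e, r^7, r^4s, r^11s}; {e, r^7, r^5s, r^12s}; {e, r^7, r^6s, r^13s}; … (7 in all).
So G has 7 subgroups of order 4.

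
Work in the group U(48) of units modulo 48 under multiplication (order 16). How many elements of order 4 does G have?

8

The elements of order 4 are: 5, 11, 13, 19, 29, 35, 37, 43.
That's 8.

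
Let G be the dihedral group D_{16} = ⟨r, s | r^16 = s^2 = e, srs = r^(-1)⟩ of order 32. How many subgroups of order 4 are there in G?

9

|G| = 32 and 4 | 32, so subgroups of order 4 are possible by Lagrange.
The subgroups of order 4 are: {e, r^8, r^2s, r^10s}; {e, r^8, r^3s, r^11s}; {e, r^4, r^8, r^12}; {e, r^8, r^4s, r^12s}; … (9 in all).
So G has 9 subgroups of order 4.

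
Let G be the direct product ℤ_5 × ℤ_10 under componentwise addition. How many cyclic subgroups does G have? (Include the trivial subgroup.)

14

Each element a generates a cyclic subgroup ⟨a⟩; distinct elements may generate the same one (a cyclic group of order d has φ(d) generators).
Cyclic subgroups by order — order 1: 1; order 2: 1; order 5: 6; order 10: 6.
Total: 14.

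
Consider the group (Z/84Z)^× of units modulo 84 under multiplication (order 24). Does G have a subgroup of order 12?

12 | 24. A subgroup of order 12 is {1, 11, 13, 23, 25, 37, 47, 59, 61, 71, 73, 83}.

Yes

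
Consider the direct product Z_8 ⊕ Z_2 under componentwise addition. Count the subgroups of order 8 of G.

|G| = 16 and 8 | 16, so subgroups of order 8 are possible by Lagrange.
The subgroups of order 8 are: {(0,0), (0,1), (2,0), (2,1), (4,0), (4,1), (6,0), (6,1)}; {(0,0), (1,0), (2,0), (3,0), (4,0), (5,0), (6,0), (7,0)}; {(0,0), (1,1), (2,0), (3,1), (4,0), (5,1), (6,0), (7,1)}.
So G has 3 subgroups of order 8.

3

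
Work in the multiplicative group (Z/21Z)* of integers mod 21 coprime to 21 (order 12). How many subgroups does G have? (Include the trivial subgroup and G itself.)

10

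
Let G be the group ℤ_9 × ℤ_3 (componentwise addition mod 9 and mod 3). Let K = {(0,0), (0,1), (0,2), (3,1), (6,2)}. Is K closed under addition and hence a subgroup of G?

|K| = 5 does not divide |G| = 27, so by Lagrange K is not a subgroup.

No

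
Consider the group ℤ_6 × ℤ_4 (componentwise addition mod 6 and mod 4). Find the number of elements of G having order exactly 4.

An element (a,b) has order lcm(ord(a), ord(b)); count pairs with lcm equal to 4.
Enumerating gives 4 such elements.

4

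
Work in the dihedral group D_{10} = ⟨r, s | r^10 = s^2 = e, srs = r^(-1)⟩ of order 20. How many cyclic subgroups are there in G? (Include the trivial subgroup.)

14

Group the elements of G by the cyclic subgroup they generate; each cyclic subgroup of order d accounts for φ(d) elements.
Cyclic subgroups by order — order 1: 1; order 2: 11; order 5: 1; order 10: 1.
Total: 14.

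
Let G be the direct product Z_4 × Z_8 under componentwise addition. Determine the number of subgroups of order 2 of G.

3

|G| = 32 and 2 | 32, so subgroups of order 2 are possible by Lagrange.
The subgroups of order 2 are: {(0,0), (0,4)}; {(0,0), (2,0)}; {(0,0), (2,4)}.
So G has 3 subgroups of order 2.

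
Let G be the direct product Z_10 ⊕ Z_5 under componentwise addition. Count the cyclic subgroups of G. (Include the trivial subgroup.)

14

Each element a generates a cyclic subgroup ⟨a⟩; distinct elements may generate the same one (a cyclic group of order d has φ(d) generators).
Cyclic subgroups by order — order 1: 1; order 2: 1; order 5: 6; order 10: 6.
Total: 14.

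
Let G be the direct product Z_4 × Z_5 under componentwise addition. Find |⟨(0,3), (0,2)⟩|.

5

|⟨(0,3)⟩| = 5 and |⟨(0,2)⟩| = 5, so |H| is a multiple of lcm(5, 5) = 5 and divides |G| = 20.
Closing under the operation: H = {(0,0), (0,1), (0,2), (0,3), (0,4)}, so |H| = 5.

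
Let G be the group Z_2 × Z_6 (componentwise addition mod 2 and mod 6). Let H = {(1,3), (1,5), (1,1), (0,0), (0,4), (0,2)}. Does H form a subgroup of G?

Yes

|H| = 6 divides |G| = 12, consistent with Lagrange.
H contains the identity, every element's inverse is in H, and H is closed under +: it is a subgroup.
In fact H = ⟨(1,5)⟩.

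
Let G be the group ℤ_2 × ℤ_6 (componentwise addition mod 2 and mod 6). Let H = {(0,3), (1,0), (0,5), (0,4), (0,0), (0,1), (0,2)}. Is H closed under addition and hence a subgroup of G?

|H| = 7 does not divide |G| = 12, so by Lagrange H is not a subgroup.

No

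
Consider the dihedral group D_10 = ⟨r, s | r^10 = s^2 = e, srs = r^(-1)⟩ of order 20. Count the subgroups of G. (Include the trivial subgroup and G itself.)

22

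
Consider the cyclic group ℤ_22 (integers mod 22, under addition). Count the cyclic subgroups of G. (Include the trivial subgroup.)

Group the elements of G by the cyclic subgroup they generate; each cyclic subgroup of order d accounts for φ(d) elements.
Cyclic subgroups by order — order 1: 1; order 2: 1; order 11: 1; order 22: 1.
Total: 4.

4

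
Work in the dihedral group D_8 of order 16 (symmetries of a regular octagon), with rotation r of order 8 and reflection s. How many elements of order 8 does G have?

4

The elements of order 8 are: r, r^3, r^5, r^7.
That's 4.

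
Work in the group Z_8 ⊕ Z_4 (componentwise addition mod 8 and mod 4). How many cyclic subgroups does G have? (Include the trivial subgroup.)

Group the elements of G by the cyclic subgroup they generate; each cyclic subgroup of order d accounts for φ(d) elements.
Cyclic subgroups by order — order 1: 1; order 2: 3; order 4: 6; order 8: 4.
Total: 14.

14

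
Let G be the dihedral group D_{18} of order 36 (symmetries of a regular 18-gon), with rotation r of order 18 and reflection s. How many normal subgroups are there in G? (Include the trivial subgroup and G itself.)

9

G has 45 subgroups. Checking conjugation-invariance by order — order 1: 1/1 normal; order 2: 1/19 normal; order 3: 1/1 normal; order 4: 0/9 normal; order 6: 1/7 normal; order 9: 1/1 normal; order 12: 0/3 normal; order 18: 3/3 normal; order 36: 1/1 normal.
Total normal subgroups: 9.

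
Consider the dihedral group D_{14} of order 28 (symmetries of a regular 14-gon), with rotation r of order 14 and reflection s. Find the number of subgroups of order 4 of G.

7

|G| = 28 and 4 | 28, so subgroups of order 4 are possible by Lagrange.
The subgroups of order 4 are: {e, r^7, r^3s, r^10s}; {e, r^7, r^4s, r^11s}; {e, r^7, r^5s, r^12s}; {e, r^7, r^6s, r^13s}; … (7 in all).
So G has 7 subgroups of order 4.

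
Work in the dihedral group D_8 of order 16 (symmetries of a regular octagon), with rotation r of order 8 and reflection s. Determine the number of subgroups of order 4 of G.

|G| = 16 and 4 | 16, so subgroups of order 4 are possible by Lagrange.
The subgroups of order 4 are: {e, r^2, r^4, r^6}; {e, r^4, r^2s, r^6s}; {e, r^4, r^3s, r^7s}; {e, r^4, s, r^4s}; … (5 in all).
So G has 5 subgroups of order 4.

5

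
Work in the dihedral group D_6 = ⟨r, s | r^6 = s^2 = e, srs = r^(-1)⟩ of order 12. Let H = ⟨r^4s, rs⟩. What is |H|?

|⟨r^4s⟩| = 2 and |⟨rs⟩| = 2, so |H| is a multiple of lcm(2, 2) = 2 and divides |G| = 12.
Closing under the operation: H = {e, r^3, rs, r^4s}, so |H| = 4.

4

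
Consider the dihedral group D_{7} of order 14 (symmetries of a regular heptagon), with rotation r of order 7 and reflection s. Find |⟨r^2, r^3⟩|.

7

|⟨r^2⟩| = 7 and |⟨r^3⟩| = 7, so |H| is a multiple of lcm(7, 7) = 7 and divides |G| = 14.
Closing under the operation: H = {e, r, r^2, r^3, r^4, r^5, r^6}, so |H| = 7.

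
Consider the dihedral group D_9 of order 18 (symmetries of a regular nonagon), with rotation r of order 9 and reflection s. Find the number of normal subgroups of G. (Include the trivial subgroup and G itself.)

4

G has 16 subgroups. Checking conjugation-invariance by order — order 1: 1/1 normal; order 2: 0/9 normal; order 3: 1/1 normal; order 6: 0/3 normal; order 9: 1/1 normal; order 18: 1/1 normal.
Total normal subgroups: 4.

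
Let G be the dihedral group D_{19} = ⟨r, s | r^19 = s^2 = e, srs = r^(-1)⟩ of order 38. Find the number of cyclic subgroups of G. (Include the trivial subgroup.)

Group the elements of G by the cyclic subgroup they generate; each cyclic subgroup of order d accounts for φ(d) elements.
Cyclic subgroups by order — order 1: 1; order 2: 19; order 19: 1.
Total: 21.

21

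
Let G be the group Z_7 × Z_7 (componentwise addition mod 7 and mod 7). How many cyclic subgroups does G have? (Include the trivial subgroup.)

9

Each element a generates a cyclic subgroup ⟨a⟩; distinct elements may generate the same one (a cyclic group of order d has φ(d) generators).
Cyclic subgroups by order — order 1: 1; order 7: 8.
Total: 9.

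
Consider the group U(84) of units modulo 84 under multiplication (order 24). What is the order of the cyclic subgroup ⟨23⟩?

6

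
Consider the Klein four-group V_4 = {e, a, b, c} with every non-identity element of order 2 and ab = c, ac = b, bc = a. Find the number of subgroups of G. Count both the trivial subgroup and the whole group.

5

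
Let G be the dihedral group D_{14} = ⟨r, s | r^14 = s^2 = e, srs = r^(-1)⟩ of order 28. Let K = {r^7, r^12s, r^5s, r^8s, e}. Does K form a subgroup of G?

|K| = 5 does not divide |G| = 28, so by Lagrange K is not a subgroup.

No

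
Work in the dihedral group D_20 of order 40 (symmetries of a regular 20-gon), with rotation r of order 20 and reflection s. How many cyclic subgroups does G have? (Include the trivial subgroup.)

26

Group the elements of G by the cyclic subgroup they generate; each cyclic subgroup of order d accounts for φ(d) elements.
Cyclic subgroups by order — order 1: 1; order 2: 21; order 4: 1; order 5: 1; order 10: 1; order 20: 1.
Total: 26.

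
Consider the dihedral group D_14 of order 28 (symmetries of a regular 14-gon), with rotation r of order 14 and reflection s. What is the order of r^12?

Computing powers of r^12: the smallest k with (r^12)^k = e is k = 7.

7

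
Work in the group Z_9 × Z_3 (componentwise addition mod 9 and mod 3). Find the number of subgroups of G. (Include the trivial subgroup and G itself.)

10

|G| = 27, so by Lagrange every subgroup order divides 27. Divisors: 1, 3, 9, 27.
Subgroups by order — order 1: 1; order 3: 4; order 9: 4; order 27: 1.
Total: 1 + 4 + 4 + 1 = 10.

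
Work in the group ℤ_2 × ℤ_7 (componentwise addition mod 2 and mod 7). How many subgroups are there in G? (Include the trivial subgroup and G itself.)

4

|G| = 14, so by Lagrange every subgroup order divides 14. Divisors: 1, 2, 7, 14.
Subgroups by order — order 1: 1; order 2: 1; order 7: 1; order 14: 1.
Total: 1 + 1 + 1 + 1 = 4.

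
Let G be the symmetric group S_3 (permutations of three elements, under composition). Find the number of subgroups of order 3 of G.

1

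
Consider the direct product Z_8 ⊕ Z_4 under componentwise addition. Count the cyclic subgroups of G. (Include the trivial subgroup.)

14

Group the elements of G by the cyclic subgroup they generate; each cyclic subgroup of order d accounts for φ(d) elements.
Cyclic subgroups by order — order 1: 1; order 2: 3; order 4: 6; order 8: 4.
Total: 14.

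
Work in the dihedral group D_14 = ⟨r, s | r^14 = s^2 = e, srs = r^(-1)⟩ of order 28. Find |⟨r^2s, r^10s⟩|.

14

|⟨r^2s⟩| = 2 and |⟨r^10s⟩| = 2, so |H| is a multiple of lcm(2, 2) = 2 and divides |G| = 28.
Closing under the operation: H = {e, r^2, r^4, r^6, r^8, r^10, r^12, s, r^2s, r^4s, r^6s, r^8s, r^10s, r^12s}, so |H| = 14.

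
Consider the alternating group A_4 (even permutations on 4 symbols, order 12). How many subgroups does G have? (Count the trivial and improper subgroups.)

|G| = 12, so by Lagrange every subgroup order divides 12. Divisors: 1, 2, 3, 4, 6, 12.
Subgroups by order — order 1: 1; order 2: 3; order 3: 4; order 4: 1; order 6: 0; order 12: 1.
Total: 1 + 3 + 4 + 1 + 0 + 1 = 10.

10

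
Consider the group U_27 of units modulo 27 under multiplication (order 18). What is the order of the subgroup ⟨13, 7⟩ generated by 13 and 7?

|⟨13⟩| = 9 and |⟨7⟩| = 9, so |H| is a multiple of lcm(9, 9) = 9 and divides |G| = 18.
Closing under the operation: H = {1, 4, 7, 10, 13, 16, 19, 22, 25}, so |H| = 9.

9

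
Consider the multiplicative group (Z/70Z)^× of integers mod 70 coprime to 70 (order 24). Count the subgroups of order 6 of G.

3

|G| = 24 and 6 | 24, so subgroups of order 6 are possible by Lagrange.
The subgroups of order 6 are: {1, 11, 19, 51, 59, 69}; {1, 9, 11, 29, 39, 51}; {1, 11, 31, 41, 51, 61}.
So G has 3 subgroups of order 6.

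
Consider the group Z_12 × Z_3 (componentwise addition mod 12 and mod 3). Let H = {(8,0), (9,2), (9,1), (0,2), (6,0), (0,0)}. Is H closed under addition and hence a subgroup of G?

No

(0,2) ∈ H but its inverse (0,1) ∉ H, so H is not a subgroup.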